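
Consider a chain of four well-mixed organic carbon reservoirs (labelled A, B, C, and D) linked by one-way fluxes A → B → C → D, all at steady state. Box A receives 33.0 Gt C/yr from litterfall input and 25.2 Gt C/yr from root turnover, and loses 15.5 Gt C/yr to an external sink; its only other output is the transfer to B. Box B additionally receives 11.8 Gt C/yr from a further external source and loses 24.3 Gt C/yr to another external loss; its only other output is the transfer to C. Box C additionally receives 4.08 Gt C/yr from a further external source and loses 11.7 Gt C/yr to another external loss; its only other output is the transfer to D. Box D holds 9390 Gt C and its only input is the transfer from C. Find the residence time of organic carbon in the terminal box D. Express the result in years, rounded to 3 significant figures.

416 yr

Box A: F(A→B) = (33.0 + 25.2) − 15.5 = 42.700 Gt C/yr.
Box B: F(B→C) = (42.700 + 11.8) − 24.3 = 30.200 Gt C/yr.
Box C: F(C→D) = (30.200 + 4.08) − 11.7 = 22.580 Gt C/yr.
Box D throughput = its input = 22.580 Gt C/yr; τ = 9390 / 22.580 = 415.9 yr.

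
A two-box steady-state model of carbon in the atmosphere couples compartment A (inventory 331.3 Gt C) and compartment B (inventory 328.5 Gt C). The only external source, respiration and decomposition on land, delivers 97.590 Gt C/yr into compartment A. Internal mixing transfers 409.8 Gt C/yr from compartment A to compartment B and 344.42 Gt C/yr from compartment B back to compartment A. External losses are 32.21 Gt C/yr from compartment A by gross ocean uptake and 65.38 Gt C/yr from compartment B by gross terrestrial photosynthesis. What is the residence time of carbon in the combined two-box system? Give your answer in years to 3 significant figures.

Treat the two boxes together as one reservoir: the mixing fluxes between them are internal recycling, so τ = ΣM / Σ(external losses).
M_total = 331.3 + 328.5 = 659.80 Gt C.
ΣF_external_out = 32.21 + 65.38 = 97.590 Gt C/yr.
τ = M_total / ΣF_ext = 659.80 / 97.590 = 6.761 yr.

6.76 yr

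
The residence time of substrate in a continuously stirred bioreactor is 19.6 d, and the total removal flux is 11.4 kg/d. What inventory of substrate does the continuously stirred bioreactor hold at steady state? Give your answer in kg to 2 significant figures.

220 kg

τ = M/F ⇒ M = τ × F = 19.6 × 11.4 = 223.4 kg.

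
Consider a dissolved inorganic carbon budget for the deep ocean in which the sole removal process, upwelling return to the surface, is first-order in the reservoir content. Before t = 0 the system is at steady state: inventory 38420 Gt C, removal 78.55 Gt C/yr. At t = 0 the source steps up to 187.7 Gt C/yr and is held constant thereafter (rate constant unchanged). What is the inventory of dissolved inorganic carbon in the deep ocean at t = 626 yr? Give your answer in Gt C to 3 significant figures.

77000 Gt C

τ = M₀/F₀ = 38420/78.55 = 489.1 yr; rate constant k = 1/τ.
New steady state M_∞ = F₁/k = F₁·τ = 187.7 × 489.1 = 91807 Gt C.
M(t) = M_∞ + (M₀ − M_∞)·e^(−t/τ); t/τ = 626/489.1 = 1.280, so e^(−t/τ) = 0.2781.
M(t) = 91807 − 53390 × 0.2781 = 76961 Gt C.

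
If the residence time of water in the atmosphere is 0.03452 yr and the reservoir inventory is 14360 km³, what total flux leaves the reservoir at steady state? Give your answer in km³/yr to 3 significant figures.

F = M / τ = 14360 / 0.03452 = 416000 km³/yr.

416000 km³/yr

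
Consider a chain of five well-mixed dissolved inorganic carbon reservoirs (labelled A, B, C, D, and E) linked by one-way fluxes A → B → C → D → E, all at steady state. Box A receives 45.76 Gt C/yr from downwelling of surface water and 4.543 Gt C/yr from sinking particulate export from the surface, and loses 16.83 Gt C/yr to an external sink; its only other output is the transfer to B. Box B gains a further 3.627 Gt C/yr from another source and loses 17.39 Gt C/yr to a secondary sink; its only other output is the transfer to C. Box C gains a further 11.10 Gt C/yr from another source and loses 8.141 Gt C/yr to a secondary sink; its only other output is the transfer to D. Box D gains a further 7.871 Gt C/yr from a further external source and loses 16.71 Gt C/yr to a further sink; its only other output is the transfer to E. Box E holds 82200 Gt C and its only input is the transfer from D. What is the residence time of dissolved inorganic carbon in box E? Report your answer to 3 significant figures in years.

Box A: F(A→B) = (45.76 + 4.543) − 16.83 = 33.473 Gt C/yr.
Box B: F(B→C) = (33.473 + 3.627) − 17.39 = 19.710 Gt C/yr.
Box C: F(C→D) = (19.710 + 11.10) − 8.141 = 22.669 Gt C/yr.
Box D: F(D→E) = (22.669 + 7.871) − 16.71 = 13.830 Gt C/yr.
Box E throughput = its input = 13.830 Gt C/yr; τ = 82200 / 13.830 = 5944 yr.

5940 yr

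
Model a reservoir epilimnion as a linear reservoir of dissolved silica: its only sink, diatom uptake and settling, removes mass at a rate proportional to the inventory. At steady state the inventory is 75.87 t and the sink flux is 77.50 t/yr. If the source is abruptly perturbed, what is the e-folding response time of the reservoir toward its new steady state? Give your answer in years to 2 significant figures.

For a linear reservoir the response time equals the residence time τ = M/F.
τ = 75.87 / 77.50 = 0.9790 yr.

0.98 yr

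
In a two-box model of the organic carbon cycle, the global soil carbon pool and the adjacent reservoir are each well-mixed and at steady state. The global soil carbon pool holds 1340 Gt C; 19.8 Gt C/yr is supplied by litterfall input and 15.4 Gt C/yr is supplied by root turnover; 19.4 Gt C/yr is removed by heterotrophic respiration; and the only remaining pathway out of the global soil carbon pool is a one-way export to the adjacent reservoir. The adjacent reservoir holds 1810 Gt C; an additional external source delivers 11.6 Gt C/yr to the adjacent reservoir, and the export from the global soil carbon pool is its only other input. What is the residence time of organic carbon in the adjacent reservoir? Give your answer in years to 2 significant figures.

66 yr

Balance the global soil carbon pool: ΣF_in = 19.8 + 15.4 = 35.200 Gt C/yr.
Export to the adjacent reservoir = ΣF_in − (19.4) = 15.800 Gt C/yr.
Total input to the adjacent reservoir = 15.800 + 11.6 = 27.400 Gt C/yr; at steady state this equals its total output.
τ = M / F = 1810 / 27.400 = 66.06 yr.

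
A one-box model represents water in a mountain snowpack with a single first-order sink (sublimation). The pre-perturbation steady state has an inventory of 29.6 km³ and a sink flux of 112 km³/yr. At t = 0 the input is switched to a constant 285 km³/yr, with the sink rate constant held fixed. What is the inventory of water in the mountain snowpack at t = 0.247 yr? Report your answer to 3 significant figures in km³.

τ = M₀/F₀ = 29.6/112 = 0.2643 yr; rate constant k = 1/τ.
New steady state M_∞ = F₁/k = F₁·τ = 285 × 0.2643 = 75.321 km³.
M(t) = M_∞ + (M₀ − M_∞)·e^(−t/τ); t/τ = 0.247/0.2643 = 0.9346, so e^(−t/τ) = 0.3927.
M(t) = 75.321 − 45.72 × 0.3927 = 57.365 km³.

57.4 km³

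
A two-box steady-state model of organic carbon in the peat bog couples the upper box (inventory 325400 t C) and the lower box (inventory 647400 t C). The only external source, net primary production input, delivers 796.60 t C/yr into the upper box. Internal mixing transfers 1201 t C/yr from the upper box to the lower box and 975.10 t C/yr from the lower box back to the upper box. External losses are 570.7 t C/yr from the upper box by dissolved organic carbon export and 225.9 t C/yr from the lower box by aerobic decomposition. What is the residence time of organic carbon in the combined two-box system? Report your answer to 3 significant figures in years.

Residence time in the combined system uses the total inventory and the total *external* removal — internal exchanges between the two boxes cancel.
M_total = 325400 + 647400 = 972800 t C.
ΣF_external_out = 570.7 + 225.9 = 796.60 t C/yr.
τ = M_total / ΣF_ext = 972800 / 796.60 = 1221 yr.

1220 yr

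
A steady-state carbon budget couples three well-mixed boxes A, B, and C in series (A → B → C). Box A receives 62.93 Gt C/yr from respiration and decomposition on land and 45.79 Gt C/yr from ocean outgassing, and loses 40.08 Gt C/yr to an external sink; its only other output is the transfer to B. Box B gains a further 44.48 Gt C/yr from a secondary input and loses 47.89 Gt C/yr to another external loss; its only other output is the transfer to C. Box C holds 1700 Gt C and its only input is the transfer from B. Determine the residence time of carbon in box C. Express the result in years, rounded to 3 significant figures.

26.1 yr

Box A: F(A→B) = (62.93 + 45.79) − 40.08 = 68.640 Gt C/yr.
Box B: F(B→C) = (68.640 + 44.48) − 47.89 = 65.230 Gt C/yr.
Box C throughput = its input = 65.230 Gt C/yr; τ = 1700 / 65.230 = 26.06 yr.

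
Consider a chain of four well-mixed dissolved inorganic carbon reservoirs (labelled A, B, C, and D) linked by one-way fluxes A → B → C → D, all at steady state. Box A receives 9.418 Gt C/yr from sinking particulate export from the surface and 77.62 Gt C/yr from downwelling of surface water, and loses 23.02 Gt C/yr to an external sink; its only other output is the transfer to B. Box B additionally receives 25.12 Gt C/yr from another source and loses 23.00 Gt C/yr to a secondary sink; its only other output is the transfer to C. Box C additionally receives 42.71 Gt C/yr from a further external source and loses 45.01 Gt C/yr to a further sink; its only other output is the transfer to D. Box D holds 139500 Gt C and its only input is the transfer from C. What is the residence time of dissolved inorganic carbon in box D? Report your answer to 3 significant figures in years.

Box A: F(A→B) = (9.418 + 77.62) − 23.02 = 64.018 Gt C/yr.
Box B: F(B→C) = (64.018 + 25.12) − 23.00 = 66.138 Gt C/yr.
Box C: F(C→D) = (66.138 + 42.71) − 45.01 = 63.838 Gt C/yr.
Box D throughput = its input = 63.838 Gt C/yr; τ = 139500 / 63.838 = 2185 yr.

2190 yr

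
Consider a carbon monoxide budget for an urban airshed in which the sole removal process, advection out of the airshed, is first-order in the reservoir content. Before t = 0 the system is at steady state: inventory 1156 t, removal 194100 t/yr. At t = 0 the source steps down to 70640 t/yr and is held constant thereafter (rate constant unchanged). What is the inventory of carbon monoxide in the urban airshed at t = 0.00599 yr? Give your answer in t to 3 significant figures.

690 t

The sink rate constant is k = F₀/M₀ = 194100/1156 = 167.9 yr⁻¹.
Solving dM/dt = F₁ − kM with M(0) = M₀ gives M(t) = F₁/k + (M₀ − F₁/k)·e^(−kt).
F₁/k = 70640/167.9 = 420.71 t; kt = 167.9 × 0.00599 = 1.006, e^(−kt) = 0.3658.
M(0.00599) = 420.71 + (1156 − 420.71) × 0.3658 = 420.71 + 268.9 = 689.65 t.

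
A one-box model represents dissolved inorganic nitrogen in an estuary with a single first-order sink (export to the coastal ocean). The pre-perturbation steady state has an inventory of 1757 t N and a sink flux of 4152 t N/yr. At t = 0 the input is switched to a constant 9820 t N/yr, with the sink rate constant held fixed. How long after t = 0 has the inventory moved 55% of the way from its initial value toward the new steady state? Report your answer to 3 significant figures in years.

τ = M₀/F₀ = 1757/4152 = 0.4232 yr.
The remaining gap fraction is e^(−t/τ); 55% covered ⇒ e^(−t/τ) = 0.450.
t = −τ ln(0.450) = 0.4232 × 0.7985 = 0.3379 yr.

0.338 yr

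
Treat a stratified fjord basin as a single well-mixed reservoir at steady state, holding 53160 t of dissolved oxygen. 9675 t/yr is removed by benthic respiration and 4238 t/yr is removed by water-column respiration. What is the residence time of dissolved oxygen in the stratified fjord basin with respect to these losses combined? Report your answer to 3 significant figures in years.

3.82 yr

Total removal = 9675 + 4238 = 13913 t/yr.
τ = M / ΣF_out = 53160 / 13913 = 3.821 yr.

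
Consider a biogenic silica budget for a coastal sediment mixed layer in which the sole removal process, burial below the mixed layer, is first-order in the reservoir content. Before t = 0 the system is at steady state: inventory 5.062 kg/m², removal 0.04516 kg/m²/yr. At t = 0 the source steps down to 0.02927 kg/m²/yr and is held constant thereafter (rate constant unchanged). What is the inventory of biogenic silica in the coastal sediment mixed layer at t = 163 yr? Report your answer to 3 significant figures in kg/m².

Residence time τ = M₀/F₀ = 112.1 yr. The eventual steady state is M_∞ = M₀·(F₁/F₀) = 5.062 × 0.02927/0.04516 = 3.2809 kg/m².
The anomaly ΔM(t) = M(t) − M_∞ decays as ΔM₀·e^(−t/τ) with ΔM₀ = 5.062 − 3.2809 = 1.781 kg/m².
At t = 163 yr, e^(−t/τ) = e^(−1.454) = 0.2336, so ΔM = 0.4161 kg/m² and M = 3.2809 + 0.4161 = 3.6969 kg/m².

3.70 kg/m²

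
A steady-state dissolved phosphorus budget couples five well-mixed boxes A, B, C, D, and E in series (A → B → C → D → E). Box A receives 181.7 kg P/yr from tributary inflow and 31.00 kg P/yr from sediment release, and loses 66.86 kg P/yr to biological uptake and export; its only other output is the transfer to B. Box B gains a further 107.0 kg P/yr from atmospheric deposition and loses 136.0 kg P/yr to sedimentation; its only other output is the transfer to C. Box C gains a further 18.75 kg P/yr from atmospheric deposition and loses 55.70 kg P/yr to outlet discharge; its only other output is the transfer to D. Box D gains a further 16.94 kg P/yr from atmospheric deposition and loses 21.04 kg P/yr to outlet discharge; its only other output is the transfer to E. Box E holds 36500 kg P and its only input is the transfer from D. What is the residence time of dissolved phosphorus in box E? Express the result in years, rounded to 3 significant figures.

482 yr

Box A: F(A→B) = (181.7 + 31.00) − 66.86 = 145.84 kg P/yr.
Box B: F(B→C) = (145.84 + 107.0) − 136.0 = 116.84 kg P/yr.
Box C: F(C→D) = (116.84 + 18.75) − 55.70 = 79.890 kg P/yr.
Box D: F(D→E) = (79.890 + 16.94) − 21.04 = 75.790 kg P/yr.
Box E throughput = its input = 75.790 kg P/yr; τ = 36500 / 75.790 = 481.6 yr.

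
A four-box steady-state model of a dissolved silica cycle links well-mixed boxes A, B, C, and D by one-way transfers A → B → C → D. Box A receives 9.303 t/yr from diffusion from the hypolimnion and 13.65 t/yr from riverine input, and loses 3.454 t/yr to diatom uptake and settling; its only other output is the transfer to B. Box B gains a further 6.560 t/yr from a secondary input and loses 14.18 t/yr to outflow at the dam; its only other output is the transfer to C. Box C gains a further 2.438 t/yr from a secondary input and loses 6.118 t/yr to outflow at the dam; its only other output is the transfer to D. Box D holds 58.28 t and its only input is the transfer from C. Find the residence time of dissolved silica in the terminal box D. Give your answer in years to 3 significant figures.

Box A: F(A→B) = (9.303 + 13.65) − 3.454 = 19.499 t/yr.
Box B: F(B→C) = (19.499 + 6.560) − 14.18 = 11.879 t/yr.
Box C: F(C→D) = (11.879 + 2.438) − 6.118 = 8.1990 t/yr.
Box D throughput = its input = 8.1990 t/yr; τ = 58.28 / 8.1990 = 7.108 yr.

7.11 yr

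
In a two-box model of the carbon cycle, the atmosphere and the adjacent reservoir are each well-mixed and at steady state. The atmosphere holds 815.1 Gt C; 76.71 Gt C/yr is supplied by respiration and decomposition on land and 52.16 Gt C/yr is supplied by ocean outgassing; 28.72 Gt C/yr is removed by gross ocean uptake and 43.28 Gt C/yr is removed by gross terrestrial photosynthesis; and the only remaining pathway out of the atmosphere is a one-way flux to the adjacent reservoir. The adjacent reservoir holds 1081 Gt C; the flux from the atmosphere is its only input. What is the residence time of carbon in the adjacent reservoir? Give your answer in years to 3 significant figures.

19.0 yr

Balance the atmosphere: ΣF_in = 76.71 + 52.16 = 128.87 Gt C/yr.
Flux to the adjacent reservoir = ΣF_in − (28.72 + 43.28) = 56.870 Gt C/yr.
At steady state the output of the adjacent reservoir equals its input, 56.870 Gt C/yr.
τ = M / F = 1081 / 56.870 = 19.01 yr.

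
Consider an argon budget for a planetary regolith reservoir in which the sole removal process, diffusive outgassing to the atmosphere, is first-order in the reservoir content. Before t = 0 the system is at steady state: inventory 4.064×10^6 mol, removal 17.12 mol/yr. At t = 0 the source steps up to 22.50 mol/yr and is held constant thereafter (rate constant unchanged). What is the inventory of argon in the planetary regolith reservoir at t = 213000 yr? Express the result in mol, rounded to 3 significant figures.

τ = M₀/F₀ = 4.064×10^6/17.12 = 237400 yr; rate constant k = 1/τ.
New steady state M_∞ = F₁/k = F₁·τ = 22.50 × 237400 = 5.3411×10^6 mol.
M(t) = M_∞ + (M₀ − M_∞)·e^(−t/τ); t/τ = 213000/237400 = 0.8973, so e^(−t/τ) = 0.4077.
M(t) = 5.3411×10^6 − 1.277×10^6 × 0.4077 = 4.8205×10^6 mol.

4.82×10^6 mol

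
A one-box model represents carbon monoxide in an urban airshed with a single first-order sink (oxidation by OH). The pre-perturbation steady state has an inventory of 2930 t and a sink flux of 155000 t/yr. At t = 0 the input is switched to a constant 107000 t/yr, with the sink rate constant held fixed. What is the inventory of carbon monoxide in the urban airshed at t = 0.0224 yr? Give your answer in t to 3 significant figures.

2300 t

τ = M₀/F₀ = 2930/155000 = 0.01890 yr; rate constant k = 1/τ.
New steady state M_∞ = F₁/k = F₁·τ = 107000 × 0.01890 = 2022.6 t.
M(t) = M_∞ + (M₀ − M_∞)·e^(−t/τ); t/τ = 0.0224/0.01890 = 1.185, so e^(−t/τ) = 0.3058.
M(t) = 2022.6 + 907.4 × 0.3058 = 2300.1 t.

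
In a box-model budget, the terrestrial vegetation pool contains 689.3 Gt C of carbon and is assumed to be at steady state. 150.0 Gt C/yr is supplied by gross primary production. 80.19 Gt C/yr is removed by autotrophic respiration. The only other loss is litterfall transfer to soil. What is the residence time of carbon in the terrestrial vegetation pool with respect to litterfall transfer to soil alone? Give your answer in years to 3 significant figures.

At steady state ΣF_in = ΣF_out.
ΣF_in = 150.00 Gt C/yr.
Litterfall transfer to soil flux = ΣF_in − (80.19) = 150.00 − 80.19 = 69.81 Gt C/yr.
τ = M / F = 689.3 / 69.81 = 9.874 yr.

9.87 yr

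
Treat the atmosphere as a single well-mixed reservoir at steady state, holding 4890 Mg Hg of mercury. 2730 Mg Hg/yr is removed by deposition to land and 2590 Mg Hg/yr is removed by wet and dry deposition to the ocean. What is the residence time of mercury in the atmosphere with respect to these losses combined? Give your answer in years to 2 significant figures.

0.92 yr

Total removal = 2730 + 2590 = 5320.0 Mg Hg/yr.
τ = M / ΣF_out = 4890 / 5320.0 = 0.9192 yr.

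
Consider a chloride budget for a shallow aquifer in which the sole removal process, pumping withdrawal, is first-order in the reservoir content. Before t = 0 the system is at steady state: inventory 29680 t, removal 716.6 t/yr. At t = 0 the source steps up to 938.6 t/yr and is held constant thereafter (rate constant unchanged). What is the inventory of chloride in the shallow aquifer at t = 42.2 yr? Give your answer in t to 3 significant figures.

35600 t

The sink rate constant is k = F₀/M₀ = 716.6/29680 = 0.02414 yr⁻¹.
Solving dM/dt = F₁ − kM with M(0) = M₀ gives M(t) = F₁/k + (M₀ − F₁/k)·e^(−kt).
F₁/k = 938.6/0.02414 = 38875 t; kt = 0.02414 × 42.2 = 1.019, e^(−kt) = 0.3610.
M(42.2) = 38875 + (29680 − 38875) × 0.3610 = 38875 − 3319 = 35555 t.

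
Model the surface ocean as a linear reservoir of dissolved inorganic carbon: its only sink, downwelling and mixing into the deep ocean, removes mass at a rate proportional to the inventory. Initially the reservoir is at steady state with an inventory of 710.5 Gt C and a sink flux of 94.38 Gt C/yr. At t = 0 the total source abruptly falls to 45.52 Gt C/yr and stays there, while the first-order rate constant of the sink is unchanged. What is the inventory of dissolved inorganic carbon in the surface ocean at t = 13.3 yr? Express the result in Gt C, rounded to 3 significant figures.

Residence time τ = M₀/F₀ = 7.528 yr. The eventual steady state is M_∞ = M₀·(F₁/F₀) = 710.5 × 45.52/94.38 = 342.68 Gt C.
The anomaly ΔM(t) = M(t) − M_∞ decays as ΔM₀·e^(−t/τ) with ΔM₀ = 710.5 − 342.68 = 367.8 Gt C.
At t = 13.3 yr, e^(−t/τ) = e^(−1.767) = 0.1709, so ΔM = 62.86 Gt C and M = 342.68 + 62.86 = 405.54 Gt C.

406 Gt C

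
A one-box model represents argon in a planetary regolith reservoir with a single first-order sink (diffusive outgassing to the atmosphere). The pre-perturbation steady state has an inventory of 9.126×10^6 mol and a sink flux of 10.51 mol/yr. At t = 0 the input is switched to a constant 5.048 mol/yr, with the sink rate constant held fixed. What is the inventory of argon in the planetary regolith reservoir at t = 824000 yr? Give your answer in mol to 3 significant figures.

Residence time τ = M₀/F₀ = 868300 yr. The eventual steady state is M_∞ = M₀·(F₁/F₀) = 9.126×10^6 × 5.048/10.51 = 4.3833×10^6 mol.
The anomaly ΔM(t) = M(t) − M_∞ decays as ΔM₀·e^(−t/τ) with ΔM₀ = 9.126×10^6 − 4.3833×10^6 = 4.743×10^6 mol.
At t = 824000 yr, e^(−t/τ) = e^(−0.9490) = 0.3871, so ΔM = 1.836×10^6 mol and M = 4.3833×10^6 + 1.836×10^6 = 6.2194×10^6 mol.

6.22×10^6 mol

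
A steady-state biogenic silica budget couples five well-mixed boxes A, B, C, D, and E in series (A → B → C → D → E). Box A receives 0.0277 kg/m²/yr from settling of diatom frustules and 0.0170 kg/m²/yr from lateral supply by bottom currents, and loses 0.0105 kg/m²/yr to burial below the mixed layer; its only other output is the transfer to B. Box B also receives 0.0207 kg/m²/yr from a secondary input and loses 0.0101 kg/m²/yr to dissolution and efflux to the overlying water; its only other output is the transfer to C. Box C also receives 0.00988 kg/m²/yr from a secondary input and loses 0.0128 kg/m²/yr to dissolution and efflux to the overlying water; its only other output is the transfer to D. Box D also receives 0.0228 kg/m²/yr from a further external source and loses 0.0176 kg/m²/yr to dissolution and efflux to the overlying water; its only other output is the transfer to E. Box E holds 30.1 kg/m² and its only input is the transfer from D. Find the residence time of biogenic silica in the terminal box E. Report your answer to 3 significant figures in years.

Box A: F(A→B) = (0.0277 + 0.0170) − 0.0105 = 0.034200 kg/m²/yr.
Box B: F(B→C) = (0.034200 + 0.0207) − 0.0101 = 0.044800 kg/m²/yr.
Box C: F(C→D) = (0.044800 + 0.00988) − 0.0128 = 0.041880 kg/m²/yr.
Box D: F(D→E) = (0.041880 + 0.0228) − 0.0176 = 0.047080 kg/m²/yr.
Box E throughput = its input = 0.047080 kg/m²/yr; τ = 30.1 / 0.047080 = 639.3 yr.

639 yr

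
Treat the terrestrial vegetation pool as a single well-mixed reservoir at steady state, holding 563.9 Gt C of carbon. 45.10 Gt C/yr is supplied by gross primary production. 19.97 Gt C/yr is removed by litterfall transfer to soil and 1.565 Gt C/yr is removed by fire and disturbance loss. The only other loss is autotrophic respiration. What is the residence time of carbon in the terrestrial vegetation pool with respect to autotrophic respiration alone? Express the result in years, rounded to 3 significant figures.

At steady state ΣF_in = ΣF_out.
ΣF_in = 45.100 Gt C/yr.
Autotrophic respiration flux = ΣF_in − (19.97 + 1.565) = 45.100 − 21.54 = 23.57 Gt C/yr.
τ = M / F = 563.9 / 23.57 = 23.93 yr.

23.9 yr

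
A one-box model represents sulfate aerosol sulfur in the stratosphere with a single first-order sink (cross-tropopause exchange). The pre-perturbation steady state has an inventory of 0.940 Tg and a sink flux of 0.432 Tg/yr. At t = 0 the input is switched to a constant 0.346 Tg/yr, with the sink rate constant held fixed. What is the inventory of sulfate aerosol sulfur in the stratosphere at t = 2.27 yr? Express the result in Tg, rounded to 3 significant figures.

Residence time τ = M₀/F₀ = 2.176 yr. The eventual steady state is M_∞ = M₀·(F₁/F₀) = 0.940 × 0.346/0.432 = 0.75287 Tg.
The anomaly ΔM(t) = M(t) − M_∞ decays as ΔM₀·e^(−t/τ) with ΔM₀ = 0.940 − 0.75287 = 0.1871 Tg.
At t = 2.27 yr, e^(−t/τ) = e^(−1.043) = 0.3523, so ΔM = 0.06593 Tg and M = 0.75287 + 0.06593 = 0.81880 Tg.

0.819 Tg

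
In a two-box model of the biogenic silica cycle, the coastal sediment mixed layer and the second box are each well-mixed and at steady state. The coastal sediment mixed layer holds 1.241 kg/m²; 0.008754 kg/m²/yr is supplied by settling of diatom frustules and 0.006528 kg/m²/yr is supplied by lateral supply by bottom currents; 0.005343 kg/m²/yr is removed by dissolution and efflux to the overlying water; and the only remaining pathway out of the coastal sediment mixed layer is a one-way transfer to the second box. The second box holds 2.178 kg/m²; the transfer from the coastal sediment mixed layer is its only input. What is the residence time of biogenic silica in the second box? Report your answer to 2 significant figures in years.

220 yr

Balance the coastal sediment mixed layer: ΣF_in = 0.008754 + 0.006528 = 0.015282 kg/m²/yr.
Transfer to the second box = ΣF_in − (0.005343) = 0.0099390 kg/m²/yr.
At steady state the output of the second box equals its input, 0.0099390 kg/m²/yr.
τ = M / F = 2.178 / 0.0099390 = 219.1 yr.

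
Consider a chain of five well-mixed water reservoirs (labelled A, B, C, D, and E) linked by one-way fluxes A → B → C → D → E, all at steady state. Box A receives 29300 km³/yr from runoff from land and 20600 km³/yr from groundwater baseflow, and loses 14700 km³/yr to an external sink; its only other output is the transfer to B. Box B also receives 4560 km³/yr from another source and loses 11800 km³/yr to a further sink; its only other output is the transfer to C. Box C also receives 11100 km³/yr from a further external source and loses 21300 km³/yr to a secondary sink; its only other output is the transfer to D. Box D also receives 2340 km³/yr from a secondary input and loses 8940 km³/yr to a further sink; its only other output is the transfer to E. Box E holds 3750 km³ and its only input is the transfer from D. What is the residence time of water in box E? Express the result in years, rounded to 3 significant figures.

0.336 yr

Box A: F(A→B) = (29300 + 20600) − 14700 = 35200 km³/yr.
Box B: F(B→C) = (35200 + 4560) − 11800 = 27960 km³/yr.
Box C: F(C→D) = (27960 + 11100) − 21300 = 17760 km³/yr.
Box D: F(D→E) = (17760 + 2340) − 8940 = 11160 km³/yr.
Box E throughput = its input = 11160 km³/yr; τ = 3750 / 11160 = 0.3360 yr.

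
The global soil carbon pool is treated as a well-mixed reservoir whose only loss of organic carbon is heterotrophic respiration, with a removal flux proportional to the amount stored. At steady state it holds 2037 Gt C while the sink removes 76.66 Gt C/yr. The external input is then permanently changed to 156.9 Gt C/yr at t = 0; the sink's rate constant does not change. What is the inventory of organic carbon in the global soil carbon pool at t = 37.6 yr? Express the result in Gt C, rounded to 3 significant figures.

Residence time τ = M₀/F₀ = 26.57 yr. The eventual steady state is M_∞ = M₀·(F₁/F₀) = 2037 × 156.9/76.66 = 4169.1 Gt C.
The anomaly ΔM(t) = M(t) − M_∞ decays as ΔM₀·e^(−t/τ) with ΔM₀ = 2037 − 4169.1 = −2132 Gt C.
At t = 37.6 yr, e^(−t/τ) = e^(−1.415) = 0.2429, so ΔM = −517.9 Gt C and M = 4169.1 − 517.9 = 3651.2 Gt C.

3650 Gt C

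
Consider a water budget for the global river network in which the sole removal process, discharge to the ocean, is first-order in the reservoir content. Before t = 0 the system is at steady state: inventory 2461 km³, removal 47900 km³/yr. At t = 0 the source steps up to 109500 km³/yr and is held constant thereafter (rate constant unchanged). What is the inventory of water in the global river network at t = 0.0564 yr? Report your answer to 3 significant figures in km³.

The sink rate constant is k = F₀/M₀ = 47900/2461 = 19.46 yr⁻¹.
Solving dM/dt = F₁ − kM with M(0) = M₀ gives M(t) = F₁/k + (M₀ − F₁/k)·e^(−kt).
F₁/k = 109500/19.46 = 5625.9 km³; kt = 19.46 × 0.0564 = 1.098, e^(−kt) = 0.3336.
M(0.0564) = 5625.9 + (2461 − 5625.9) × 0.3336 = 5625.9 − 1056 = 4570.0 km³.

4570 km³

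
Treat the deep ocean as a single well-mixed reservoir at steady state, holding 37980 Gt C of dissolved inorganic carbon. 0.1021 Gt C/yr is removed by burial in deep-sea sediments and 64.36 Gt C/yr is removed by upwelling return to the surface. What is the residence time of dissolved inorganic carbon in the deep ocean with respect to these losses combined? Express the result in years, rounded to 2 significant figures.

Total removal = 0.1021 + 64.36 = 64.462 Gt C/yr.
τ = M / ΣF_out = 37980 / 64.462 = 589.2 yr.

590 yr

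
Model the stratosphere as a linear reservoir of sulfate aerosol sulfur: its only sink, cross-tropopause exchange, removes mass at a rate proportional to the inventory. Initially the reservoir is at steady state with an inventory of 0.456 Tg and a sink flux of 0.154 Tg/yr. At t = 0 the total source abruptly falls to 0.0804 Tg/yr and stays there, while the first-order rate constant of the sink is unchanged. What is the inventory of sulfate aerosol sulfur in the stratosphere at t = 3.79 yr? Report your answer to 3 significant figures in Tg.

0.299 Tg

Residence time τ = M₀/F₀ = 2.961 yr. The eventual steady state is M_∞ = M₀·(F₁/F₀) = 0.456 × 0.0804/0.154 = 0.23807 Tg.
The anomaly ΔM(t) = M(t) − M_∞ decays as ΔM₀·e^(−t/τ) with ΔM₀ = 0.456 − 0.23807 = 0.2179 Tg.
At t = 3.79 yr, e^(−t/τ) = e^(−1.280) = 0.2780, so ΔM = 0.06060 Tg and M = 0.23807 + 0.06060 = 0.29866 Tg.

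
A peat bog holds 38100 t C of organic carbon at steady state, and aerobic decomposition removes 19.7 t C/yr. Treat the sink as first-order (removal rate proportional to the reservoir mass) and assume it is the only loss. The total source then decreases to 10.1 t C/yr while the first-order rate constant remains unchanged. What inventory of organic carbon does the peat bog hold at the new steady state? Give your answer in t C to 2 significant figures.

Rate constant k = F/M = 19.7 / 38100 = 0.0005171 yr⁻¹.
At the new steady state, source = k·M_new ⇒ M_new = 10.1 / 0.0005171 = 19530 t C.
(Equivalently M_new = M × F_new/F_old = 38100 × 10.1/19.7.)

20000 t C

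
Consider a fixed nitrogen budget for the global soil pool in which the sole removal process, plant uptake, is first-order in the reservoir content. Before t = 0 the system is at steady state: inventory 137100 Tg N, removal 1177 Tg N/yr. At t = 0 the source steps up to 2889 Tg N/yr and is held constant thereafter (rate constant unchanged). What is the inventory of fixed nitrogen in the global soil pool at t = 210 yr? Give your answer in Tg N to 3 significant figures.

304000 Tg N

Residence time τ = M₀/F₀ = 116.5 yr. The eventual steady state is M_∞ = M₀·(F₁/F₀) = 137100 × 2889/1177 = 336520 Tg N.
The anomaly ΔM(t) = M(t) − M_∞ decays as ΔM₀·e^(−t/τ) with ΔM₀ = 137100 − 336520 = −199400 Tg N.
At t = 210 yr, e^(−t/τ) = e^(−1.803) = 0.1648, so ΔM = −32870 Tg N and M = 336520 − 32870 = 303650 Tg N.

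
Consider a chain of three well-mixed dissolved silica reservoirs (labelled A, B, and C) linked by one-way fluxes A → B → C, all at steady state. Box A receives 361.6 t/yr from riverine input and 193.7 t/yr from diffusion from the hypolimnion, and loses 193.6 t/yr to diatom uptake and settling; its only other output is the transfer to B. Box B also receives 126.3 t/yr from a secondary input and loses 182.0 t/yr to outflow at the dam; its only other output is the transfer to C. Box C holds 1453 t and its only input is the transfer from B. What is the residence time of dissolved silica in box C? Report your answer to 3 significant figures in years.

Box A: F(A→B) = (361.6 + 193.7) − 193.6 = 361.70 t/yr.
Box B: F(B→C) = (361.70 + 126.3) − 182.0 = 306.00 t/yr.
Box C throughput = its input = 306.00 t/yr; τ = 1453 / 306.00 = 4.748 yr.

4.75 yr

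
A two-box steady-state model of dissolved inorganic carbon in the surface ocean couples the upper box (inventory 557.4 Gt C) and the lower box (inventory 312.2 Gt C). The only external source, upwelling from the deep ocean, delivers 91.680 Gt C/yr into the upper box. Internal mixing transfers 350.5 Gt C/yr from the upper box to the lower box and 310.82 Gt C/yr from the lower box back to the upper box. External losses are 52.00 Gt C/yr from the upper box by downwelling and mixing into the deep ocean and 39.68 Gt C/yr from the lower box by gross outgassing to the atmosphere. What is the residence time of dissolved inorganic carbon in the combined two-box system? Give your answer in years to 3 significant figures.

9.49 yr

Residence time in the combined system uses the total inventory and the total *external* removal — internal exchanges between the two boxes cancel.
M_total = 557.4 + 312.2 = 869.60 Gt C.
ΣF_external_out = 52.00 + 39.68 = 91.680 Gt C/yr.
τ = M_total / ΣF_ext = 869.60 / 91.680 = 9.485 yr.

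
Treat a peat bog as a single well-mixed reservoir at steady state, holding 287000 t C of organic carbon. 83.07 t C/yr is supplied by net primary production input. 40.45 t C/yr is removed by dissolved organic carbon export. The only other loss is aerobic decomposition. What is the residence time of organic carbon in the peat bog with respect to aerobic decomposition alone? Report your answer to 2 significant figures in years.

6700 yr

At steady state ΣF_in = ΣF_out.
ΣF_in = 83.070 t C/yr.
Aerobic decomposition flux = ΣF_in − (40.45) = 83.070 − 40.45 = 42.62 t C/yr.
τ = M / F = 287000 / 42.62 = 6734 yr.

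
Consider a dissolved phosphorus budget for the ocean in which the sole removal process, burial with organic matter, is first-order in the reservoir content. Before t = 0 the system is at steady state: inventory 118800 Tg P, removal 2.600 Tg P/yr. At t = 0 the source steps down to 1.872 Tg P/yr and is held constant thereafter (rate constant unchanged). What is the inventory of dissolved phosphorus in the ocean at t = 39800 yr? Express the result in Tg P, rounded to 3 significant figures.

99500 Tg P

τ = M₀/F₀ = 118800/2.600 = 45690 yr; rate constant k = 1/τ.
New steady state M_∞ = F₁/k = F₁·τ = 1.872 × 45690 = 85536 Tg P.
M(t) = M_∞ + (M₀ − M_∞)·e^(−t/τ); t/τ = 39800/45690 = 0.8710, so e^(−t/τ) = 0.4185.
M(t) = 85536 + 33260 × 0.4185 = 99457 Tg P.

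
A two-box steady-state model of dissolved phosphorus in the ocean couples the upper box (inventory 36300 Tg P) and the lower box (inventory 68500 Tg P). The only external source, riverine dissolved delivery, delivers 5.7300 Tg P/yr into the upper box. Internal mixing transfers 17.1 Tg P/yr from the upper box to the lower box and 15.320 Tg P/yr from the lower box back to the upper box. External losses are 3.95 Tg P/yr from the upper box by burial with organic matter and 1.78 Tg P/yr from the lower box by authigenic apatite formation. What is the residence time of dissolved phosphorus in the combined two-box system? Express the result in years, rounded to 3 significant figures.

18300 yr

Treat the two boxes together as one reservoir: the mixing fluxes between them are internal recycling, so τ = ΣM / Σ(external losses).
M_total = 36300 + 68500 = 104800 Tg P.
ΣF_external_out = 3.95 + 1.78 = 5.7300 Tg P/yr.
τ = M_total / ΣF_ext = 104800 / 5.7300 = 18290 yr.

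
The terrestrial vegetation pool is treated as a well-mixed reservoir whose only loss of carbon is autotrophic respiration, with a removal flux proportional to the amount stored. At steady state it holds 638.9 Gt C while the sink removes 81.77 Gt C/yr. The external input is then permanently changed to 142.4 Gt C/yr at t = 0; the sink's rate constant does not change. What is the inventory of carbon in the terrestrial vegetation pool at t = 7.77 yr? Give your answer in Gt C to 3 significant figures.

937 Gt C

τ = M₀/F₀ = 638.9/81.77 = 7.813 yr; rate constant k = 1/τ.
New steady state M_∞ = F₁/k = F₁·τ = 142.4 × 7.813 = 1112.6 Gt C.
M(t) = M_∞ + (M₀ − M_∞)·e^(−t/τ); t/τ = 7.77/7.813 = 0.9944, so e^(−t/τ) = 0.3699.
M(t) = 1112.6 − 473.7 × 0.3699 = 937.38 Gt C.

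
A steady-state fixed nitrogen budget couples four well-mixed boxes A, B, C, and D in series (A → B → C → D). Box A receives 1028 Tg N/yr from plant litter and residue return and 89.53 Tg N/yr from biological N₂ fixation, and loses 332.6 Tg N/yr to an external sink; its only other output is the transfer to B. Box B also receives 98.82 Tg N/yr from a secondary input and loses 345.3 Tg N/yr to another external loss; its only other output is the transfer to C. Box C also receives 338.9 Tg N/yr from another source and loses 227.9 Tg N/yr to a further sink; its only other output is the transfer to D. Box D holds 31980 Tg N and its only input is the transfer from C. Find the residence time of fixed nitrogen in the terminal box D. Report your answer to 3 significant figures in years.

49.2 yr

Box A: F(A→B) = (1028 + 89.53) − 332.6 = 784.93 Tg N/yr.
Box B: F(B→C) = (784.93 + 98.82) − 345.3 = 538.45 Tg N/yr.
Box C: F(C→D) = (538.45 + 338.9) − 227.9 = 649.45 Tg N/yr.
Box D throughput = its input = 649.45 Tg N/yr; τ = 31980 / 649.45 = 49.24 yr.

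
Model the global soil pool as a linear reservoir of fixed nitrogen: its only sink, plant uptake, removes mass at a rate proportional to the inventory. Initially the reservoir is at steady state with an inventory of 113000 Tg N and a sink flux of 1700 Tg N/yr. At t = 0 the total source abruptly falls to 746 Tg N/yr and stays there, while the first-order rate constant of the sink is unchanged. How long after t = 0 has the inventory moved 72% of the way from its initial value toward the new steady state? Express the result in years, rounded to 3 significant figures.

84.6 yr

τ = M₀/F₀ = 113000/1700 = 66.47 yr.
The remaining gap fraction is e^(−t/τ); 72% covered ⇒ e^(−t/τ) = 0.280.
t = −τ ln(0.280) = 66.47 × 1.273 = 84.61 yr.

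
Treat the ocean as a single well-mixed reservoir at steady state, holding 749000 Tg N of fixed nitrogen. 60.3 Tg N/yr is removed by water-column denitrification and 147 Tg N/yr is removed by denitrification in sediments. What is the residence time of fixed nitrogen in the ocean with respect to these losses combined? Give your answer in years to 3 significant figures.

Total removal = 60.30 + 147.0 = 207.30 Tg N/yr.
τ = M / ΣF_out = 749000 / 207.30 = 3613 yr.

3610 yr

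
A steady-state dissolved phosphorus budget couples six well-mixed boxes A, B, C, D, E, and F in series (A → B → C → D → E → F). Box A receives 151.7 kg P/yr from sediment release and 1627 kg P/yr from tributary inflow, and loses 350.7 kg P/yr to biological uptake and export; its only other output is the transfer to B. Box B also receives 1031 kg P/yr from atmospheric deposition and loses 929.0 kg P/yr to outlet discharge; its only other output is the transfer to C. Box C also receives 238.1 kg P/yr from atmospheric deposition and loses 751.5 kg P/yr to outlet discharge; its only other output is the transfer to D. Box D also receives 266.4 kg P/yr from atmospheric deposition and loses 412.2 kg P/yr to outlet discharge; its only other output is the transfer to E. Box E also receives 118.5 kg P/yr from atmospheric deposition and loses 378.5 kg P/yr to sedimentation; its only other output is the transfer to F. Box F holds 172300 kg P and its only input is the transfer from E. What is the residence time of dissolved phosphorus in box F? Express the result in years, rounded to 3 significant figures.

Box A: F(A→B) = (151.7 + 1627) − 350.7 = 1428.0 kg P/yr.
Box B: F(B→C) = (1428.0 + 1031) − 929.0 = 1530.0 kg P/yr.
Box C: F(C→D) = (1530.0 + 238.1) − 751.5 = 1016.6 kg P/yr.
Box D: F(D→E) = (1016.6 + 266.4) − 412.2 = 870.80 kg P/yr.
Box E: F(E→F) = (870.80 + 118.5) − 378.5 = 610.80 kg P/yr.
Box F throughput = its input = 610.80 kg P/yr; τ = 172300 / 610.80 = 282.1 yr.

282 yr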